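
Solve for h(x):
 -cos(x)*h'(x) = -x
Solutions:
 h(x) = C1 + Integral(x/cos(x), x)


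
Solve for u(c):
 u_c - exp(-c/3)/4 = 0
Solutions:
 u(c) = C1 - 3*exp(-c/3)/4


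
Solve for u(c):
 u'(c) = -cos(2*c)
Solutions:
 u(c) = C1 - sin(2*c)/2


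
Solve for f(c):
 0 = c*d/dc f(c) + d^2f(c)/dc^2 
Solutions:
 f(c) = C1 + C2*erf(sqrt(2)*c/2)


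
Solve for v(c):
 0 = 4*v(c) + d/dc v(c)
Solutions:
 v(c) = C1*exp(-4*c)


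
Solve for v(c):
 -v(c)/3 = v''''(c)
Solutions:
 v(c) = (C1*sin(sqrt(2)*3^(3/4)*c/6) + C2*cos(sqrt(2)*3^(3/4)*c/6))*exp(-sqrt(2)*3^(3/4)*c/6) + (C3*sin(sqrt(2)*3^(3/4)*c/6) + C4*cos(sqrt(2)*3^(3/4)*c/6))*exp(sqrt(2)*3^(3/4)*c/6)


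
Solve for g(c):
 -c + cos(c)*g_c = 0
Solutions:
 g(c) = C1 + Integral(c/cos(c), c)


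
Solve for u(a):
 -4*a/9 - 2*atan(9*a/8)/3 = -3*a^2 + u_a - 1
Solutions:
 u(a) = C1 + a^3 - 2*a^2/9 - 2*a*atan(9*a/8)/3 + a + 8*log(81*a^2 + 64)/27


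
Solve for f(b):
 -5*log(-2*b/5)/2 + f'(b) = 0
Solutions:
 f(b) = C1 + 5*b*log(-b)/2 + 5*b*(-log(5) - 1 + log(2))/2


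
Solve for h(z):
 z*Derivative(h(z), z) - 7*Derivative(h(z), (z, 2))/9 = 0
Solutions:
 h(z) = C1 + C2*erfi(3*sqrt(14)*z/14)


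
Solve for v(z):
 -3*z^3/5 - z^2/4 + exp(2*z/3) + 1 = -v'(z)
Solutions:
 v(z) = C1 + 3*z^4/20 + z^3/12 - z - 3*exp(2*z/3)/2


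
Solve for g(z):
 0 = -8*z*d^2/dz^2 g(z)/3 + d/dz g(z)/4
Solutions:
 g(z) = C1 + C2*z^(35/32)


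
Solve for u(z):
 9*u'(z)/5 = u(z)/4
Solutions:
 u(z) = C1*exp(5*z/36)


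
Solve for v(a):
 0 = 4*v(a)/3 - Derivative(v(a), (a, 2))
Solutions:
 v(a) = C1*exp(-2*sqrt(3)*a/3) + C2*exp(2*sqrt(3)*a/3)


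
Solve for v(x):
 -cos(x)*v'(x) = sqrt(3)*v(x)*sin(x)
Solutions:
 v(x) = C1*cos(x)^(sqrt(3))


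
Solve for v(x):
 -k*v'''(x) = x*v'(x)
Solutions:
 v(x) = C1 + Integral(C2*airyai(x*(-1/k)^(1/3)) + C3*airybi(x*(-1/k)^(1/3)), x)


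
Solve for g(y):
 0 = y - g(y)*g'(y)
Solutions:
 g(y) = -sqrt(C1 + y^2)
 g(y) = sqrt(C1 + y^2)


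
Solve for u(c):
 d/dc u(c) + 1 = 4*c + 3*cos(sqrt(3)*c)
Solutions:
 u(c) = C1 + 2*c^2 - c + sqrt(3)*sin(sqrt(3)*c)


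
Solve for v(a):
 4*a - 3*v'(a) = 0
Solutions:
 v(a) = C1 + 2*a^2/3


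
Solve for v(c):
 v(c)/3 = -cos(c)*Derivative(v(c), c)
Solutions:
 v(c) = C1*(sin(c) - 1)^(1/6)/(sin(c) + 1)^(1/6)


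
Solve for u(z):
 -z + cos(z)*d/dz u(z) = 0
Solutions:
 u(z) = C1 + Integral(z/cos(z), z)


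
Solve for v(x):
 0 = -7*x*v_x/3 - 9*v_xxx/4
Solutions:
 v(x) = C1 + Integral(C2*airyai(-28^(1/3)*x/3) + C3*airybi(-28^(1/3)*x/3), x)


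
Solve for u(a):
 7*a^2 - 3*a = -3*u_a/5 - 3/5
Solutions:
 u(a) = C1 - 35*a^3/9 + 5*a^2/2 - a


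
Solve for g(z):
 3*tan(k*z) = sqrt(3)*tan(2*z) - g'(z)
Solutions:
 g(z) = C1 - 3*Piecewise((-log(cos(k*z))/k, Ne(k, 0)), (0, True)) - sqrt(3)*log(cos(2*z))/2


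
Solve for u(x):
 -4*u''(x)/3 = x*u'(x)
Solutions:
 u(x) = C1 + C2*erf(sqrt(6)*x/4)


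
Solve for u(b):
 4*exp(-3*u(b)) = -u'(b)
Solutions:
 u(b) = log(C1 - 12*b)/3
 u(b) = log((-3^(1/3) - 3^(5/6)*I)*(C1 - 4*b)^(1/3)/2)
 u(b) = log((-3^(1/3) + 3^(5/6)*I)*(C1 - 4*b)^(1/3)/2)


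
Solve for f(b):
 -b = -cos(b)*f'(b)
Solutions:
 f(b) = C1 + Integral(b/cos(b), b)


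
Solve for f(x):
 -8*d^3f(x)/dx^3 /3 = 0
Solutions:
 f(x) = C1 + C2*x + C3*x^2


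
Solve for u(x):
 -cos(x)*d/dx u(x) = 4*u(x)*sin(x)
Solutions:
 u(x) = C1*cos(x)^4


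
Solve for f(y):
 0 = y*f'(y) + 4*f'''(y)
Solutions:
 f(y) = C1 + Integral(C2*airyai(-2^(1/3)*y/2) + C3*airybi(-2^(1/3)*y/2), y)


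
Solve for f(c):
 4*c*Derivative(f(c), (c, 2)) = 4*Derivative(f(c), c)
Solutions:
 f(c) = C1 + C2*c^2


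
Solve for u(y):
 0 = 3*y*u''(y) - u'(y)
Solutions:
 u(y) = C1 + C2*y^(4/3)


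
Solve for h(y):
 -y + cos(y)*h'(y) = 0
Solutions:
 h(y) = C1 + Integral(y/cos(y), y)


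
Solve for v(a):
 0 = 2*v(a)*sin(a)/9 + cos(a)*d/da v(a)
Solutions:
 v(a) = C1*cos(a)^(2/9)


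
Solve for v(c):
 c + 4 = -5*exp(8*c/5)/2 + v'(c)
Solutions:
 v(c) = C1 + c^2/2 + 4*c + 25*exp(8*c/5)/16


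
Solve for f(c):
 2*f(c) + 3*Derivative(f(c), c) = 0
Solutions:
 f(c) = C1*exp(-2*c/3)


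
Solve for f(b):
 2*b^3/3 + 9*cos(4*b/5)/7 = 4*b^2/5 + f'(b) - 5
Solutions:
 f(b) = C1 + b^4/6 - 4*b^3/15 + 5*b + 45*sin(4*b/5)/28


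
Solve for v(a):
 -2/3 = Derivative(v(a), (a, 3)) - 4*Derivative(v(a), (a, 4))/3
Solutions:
 v(a) = C1 + C2*a + C3*a^2 + C4*exp(3*a/4) - a^3/9


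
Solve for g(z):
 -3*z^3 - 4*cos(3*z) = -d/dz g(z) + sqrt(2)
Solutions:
 g(z) = C1 + 3*z^4/4 + sqrt(2)*z + 4*sin(3*z)/3


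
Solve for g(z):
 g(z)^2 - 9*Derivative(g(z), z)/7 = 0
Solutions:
 g(z) = -9/(C1 + 7*z)


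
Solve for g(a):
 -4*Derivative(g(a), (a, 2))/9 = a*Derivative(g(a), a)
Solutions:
 g(a) = C1 + C2*erf(3*sqrt(2)*a/4)


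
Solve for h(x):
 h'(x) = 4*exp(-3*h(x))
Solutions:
 h(x) = log(C1 + 12*x)/3
 h(x) = log((-3^(1/3) - 3^(5/6)*I)*(C1 + 4*x)^(1/3)/2)
 h(x) = log((-3^(1/3) + 3^(5/6)*I)*(C1 + 4*x)^(1/3)/2)


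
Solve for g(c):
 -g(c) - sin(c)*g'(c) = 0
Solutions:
 g(c) = C1*sqrt(cos(c) + 1)/sqrt(cos(c) - 1)


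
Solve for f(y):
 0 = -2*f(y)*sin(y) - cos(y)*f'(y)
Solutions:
 f(y) = C1*cos(y)^2


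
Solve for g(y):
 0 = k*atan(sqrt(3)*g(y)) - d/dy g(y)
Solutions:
 Integral(1/atan(sqrt(3)*_y), (_y, g(y))) = C1 + k*y


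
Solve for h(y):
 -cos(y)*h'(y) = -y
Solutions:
 h(y) = C1 + Integral(y/cos(y), y)


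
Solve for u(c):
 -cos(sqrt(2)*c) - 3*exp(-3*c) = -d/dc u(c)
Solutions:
 u(c) = C1 + sqrt(2)*sin(sqrt(2)*c)/2 - exp(-3*c)


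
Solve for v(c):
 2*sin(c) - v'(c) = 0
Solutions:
 v(c) = C1 - 2*cos(c)


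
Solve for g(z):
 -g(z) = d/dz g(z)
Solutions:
 g(z) = C1*exp(-z)


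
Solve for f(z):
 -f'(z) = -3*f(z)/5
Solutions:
 f(z) = C1*exp(3*z/5)


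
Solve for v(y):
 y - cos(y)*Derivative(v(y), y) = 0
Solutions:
 v(y) = C1 + Integral(y/cos(y), y)


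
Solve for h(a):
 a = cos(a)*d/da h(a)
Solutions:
 h(a) = C1 + Integral(a/cos(a), a)


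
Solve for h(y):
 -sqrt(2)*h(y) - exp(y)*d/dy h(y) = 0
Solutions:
 h(y) = C1*exp(sqrt(2)*exp(-y))


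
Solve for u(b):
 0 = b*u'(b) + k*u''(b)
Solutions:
 u(b) = C1 + C2*sqrt(k)*erf(sqrt(2)*b*sqrt(1/k)/2)


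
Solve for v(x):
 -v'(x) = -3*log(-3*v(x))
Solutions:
 -Integral(1/(log(-_y) + log(3)), (_y, v(x)))/3 = C1 - x


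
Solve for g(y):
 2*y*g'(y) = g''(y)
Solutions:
 g(y) = C1 + C2*erfi(y)


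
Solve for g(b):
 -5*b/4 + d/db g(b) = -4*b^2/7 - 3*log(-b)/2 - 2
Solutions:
 g(b) = C1 - 4*b^3/21 + 5*b^2/8 - 3*b*log(-b)/2 - b/2


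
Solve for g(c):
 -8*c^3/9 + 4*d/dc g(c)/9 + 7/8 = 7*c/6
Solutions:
 g(c) = C1 + c^4/2 + 21*c^2/16 - 63*c/32


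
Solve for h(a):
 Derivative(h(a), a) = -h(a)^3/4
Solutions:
 h(a) = -sqrt(2)*sqrt(-1/(C1 - a))
 h(a) = sqrt(2)*sqrt(-1/(C1 - a))


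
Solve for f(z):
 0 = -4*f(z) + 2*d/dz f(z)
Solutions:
 f(z) = C1*exp(2*z)


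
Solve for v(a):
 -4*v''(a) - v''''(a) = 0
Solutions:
 v(a) = C1 + C2*a + C3*sin(2*a) + C4*cos(2*a)


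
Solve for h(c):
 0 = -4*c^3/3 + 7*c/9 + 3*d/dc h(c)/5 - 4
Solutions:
 h(c) = C1 + 5*c^4/9 - 35*c^2/54 + 20*c/3


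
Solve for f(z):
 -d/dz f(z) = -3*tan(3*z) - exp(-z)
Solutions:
 f(z) = C1 + log(tan(3*z)^2 + 1)/2 - exp(-z)


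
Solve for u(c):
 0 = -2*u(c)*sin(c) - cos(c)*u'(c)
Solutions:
 u(c) = C1*cos(c)^2


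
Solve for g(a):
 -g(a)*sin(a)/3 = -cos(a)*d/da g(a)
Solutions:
 g(a) = C1/cos(a)^(1/3)


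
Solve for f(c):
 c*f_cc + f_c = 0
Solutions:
 f(c) = C1 + C2*log(c)


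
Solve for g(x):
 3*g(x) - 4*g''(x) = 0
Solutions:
 g(x) = C1*exp(-sqrt(3)*x/2) + C2*exp(sqrt(3)*x/2)


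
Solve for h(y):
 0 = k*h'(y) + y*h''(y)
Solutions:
 h(y) = C1 + y^(1 - re(k))*(C2*sin(log(y)*Abs(im(k))) + C3*cos(log(y)*im(k)))


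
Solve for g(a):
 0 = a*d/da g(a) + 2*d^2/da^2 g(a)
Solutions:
 g(a) = C1 + C2*erf(a/2)


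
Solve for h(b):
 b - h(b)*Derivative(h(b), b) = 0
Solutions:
 h(b) = -sqrt(C1 + b^2)
 h(b) = sqrt(C1 + b^2)


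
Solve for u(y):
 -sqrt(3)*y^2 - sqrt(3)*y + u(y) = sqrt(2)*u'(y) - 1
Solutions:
 u(y) = C1*exp(sqrt(2)*y/2) + sqrt(3)*y^2 + sqrt(3)*y + 2*sqrt(6)*y - 1 + sqrt(6) + 4*sqrt(3)


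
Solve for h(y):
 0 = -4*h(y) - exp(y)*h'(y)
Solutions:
 h(y) = C1*exp(4*exp(-y))


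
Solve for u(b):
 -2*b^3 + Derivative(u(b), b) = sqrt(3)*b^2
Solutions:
 u(b) = C1 + b^4/2 + sqrt(3)*b^3/3


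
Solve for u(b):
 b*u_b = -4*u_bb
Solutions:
 u(b) = C1 + C2*erf(sqrt(2)*b/4)


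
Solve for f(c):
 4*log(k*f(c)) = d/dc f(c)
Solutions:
 li(k*f(c))/k = C1 + 4*c


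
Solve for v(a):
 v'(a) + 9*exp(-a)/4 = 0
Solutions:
 v(a) = C1 + 9*exp(-a)/4


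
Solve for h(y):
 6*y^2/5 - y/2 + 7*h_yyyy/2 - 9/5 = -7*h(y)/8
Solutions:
 h(y) = -48*y^2/35 + 4*y/7 + (C1*sin(y/2) + C2*cos(y/2))*exp(-y/2) + (C3*sin(y/2) + C4*cos(y/2))*exp(y/2) + 72/35


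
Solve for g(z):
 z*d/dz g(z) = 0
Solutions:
 g(z) = C1


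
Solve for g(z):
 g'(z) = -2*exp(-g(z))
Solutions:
 g(z) = log(C1 - 2*z)


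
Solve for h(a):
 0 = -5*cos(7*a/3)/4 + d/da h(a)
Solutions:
 h(a) = C1 + 15*sin(7*a/3)/28


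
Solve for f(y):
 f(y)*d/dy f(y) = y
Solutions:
 f(y) = -sqrt(C1 + y^2)
 f(y) = sqrt(C1 + y^2)


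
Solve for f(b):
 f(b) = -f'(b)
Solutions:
 f(b) = C1*exp(-b)


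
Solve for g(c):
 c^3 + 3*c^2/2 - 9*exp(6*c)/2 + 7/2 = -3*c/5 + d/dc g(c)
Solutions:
 g(c) = C1 + c^4/4 + c^3/2 + 3*c^2/10 + 7*c/2 - 3*exp(6*c)/4


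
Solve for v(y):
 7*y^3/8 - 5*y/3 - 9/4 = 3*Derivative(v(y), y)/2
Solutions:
 v(y) = C1 + 7*y^4/48 - 5*y^2/9 - 3*y/2


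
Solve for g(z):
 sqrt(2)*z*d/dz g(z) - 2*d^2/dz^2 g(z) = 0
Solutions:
 g(z) = C1 + C2*erfi(2^(1/4)*z/2)


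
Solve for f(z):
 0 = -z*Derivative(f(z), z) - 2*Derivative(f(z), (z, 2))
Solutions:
 f(z) = C1 + C2*erf(z/2)


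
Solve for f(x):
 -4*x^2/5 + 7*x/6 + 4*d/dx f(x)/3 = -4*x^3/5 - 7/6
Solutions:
 f(x) = C1 - 3*x^4/20 + x^3/5 - 7*x^2/16 - 7*x/8


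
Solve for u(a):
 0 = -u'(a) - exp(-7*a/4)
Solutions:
 u(a) = C1 + 4*exp(-7*a/4)/7


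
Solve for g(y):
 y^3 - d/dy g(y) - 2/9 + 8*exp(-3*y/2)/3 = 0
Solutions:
 g(y) = C1 + y^4/4 - 2*y/9 - 16*exp(-3*y/2)/9


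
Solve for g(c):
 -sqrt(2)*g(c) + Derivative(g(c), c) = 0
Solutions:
 g(c) = C1*exp(sqrt(2)*c)


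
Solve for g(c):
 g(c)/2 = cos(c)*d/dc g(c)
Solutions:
 g(c) = C1*(sin(c) + 1)^(1/4)/(sin(c) - 1)^(1/4)


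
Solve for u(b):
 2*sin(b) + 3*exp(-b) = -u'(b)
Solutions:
 u(b) = C1 + 2*cos(b) + 3*exp(-b)


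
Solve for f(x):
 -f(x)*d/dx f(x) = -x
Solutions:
 f(x) = -sqrt(C1 + x^2)
 f(x) = sqrt(C1 + x^2)


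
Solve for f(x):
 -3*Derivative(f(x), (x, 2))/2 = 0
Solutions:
 f(x) = C1 + C2*x


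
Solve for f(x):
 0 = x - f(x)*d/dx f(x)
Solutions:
 f(x) = -sqrt(C1 + x^2)
 f(x) = sqrt(C1 + x^2)


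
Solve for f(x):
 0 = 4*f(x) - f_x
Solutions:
 f(x) = C1*exp(4*x)


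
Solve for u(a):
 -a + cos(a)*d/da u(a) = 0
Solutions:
 u(a) = C1 + Integral(a/cos(a), a)


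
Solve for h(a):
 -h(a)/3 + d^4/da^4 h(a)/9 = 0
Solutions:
 h(a) = C1*exp(-3^(1/4)*a) + C2*exp(3^(1/4)*a) + C3*sin(3^(1/4)*a) + C4*cos(3^(1/4)*a)


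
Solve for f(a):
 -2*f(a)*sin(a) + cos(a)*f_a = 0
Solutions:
 f(a) = C1/cos(a)^2


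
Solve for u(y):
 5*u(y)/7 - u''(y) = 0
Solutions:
 u(y) = C1*exp(-sqrt(35)*y/7) + C2*exp(sqrt(35)*y/7)


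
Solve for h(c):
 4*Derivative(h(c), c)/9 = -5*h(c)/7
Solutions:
 h(c) = C1*exp(-45*c/28)


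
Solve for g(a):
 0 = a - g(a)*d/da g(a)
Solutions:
 g(a) = -sqrt(C1 + a^2)
 g(a) = sqrt(C1 + a^2)


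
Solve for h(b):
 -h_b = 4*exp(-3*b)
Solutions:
 h(b) = C1 + 4*exp(-3*b)/3


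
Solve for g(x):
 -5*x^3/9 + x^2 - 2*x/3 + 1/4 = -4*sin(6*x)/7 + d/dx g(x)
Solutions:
 g(x) = C1 - 5*x^4/36 + x^3/3 - x^2/3 + x/4 - 2*cos(6*x)/21


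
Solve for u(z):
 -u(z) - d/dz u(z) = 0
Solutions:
 u(z) = C1*exp(-z)


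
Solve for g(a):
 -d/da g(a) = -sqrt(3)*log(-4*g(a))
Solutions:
 -sqrt(3)*Integral(1/(log(-_y) + 2*log(2)), (_y, g(a)))/3 = C1 - a


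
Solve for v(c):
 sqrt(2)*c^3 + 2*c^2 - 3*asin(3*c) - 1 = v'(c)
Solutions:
 v(c) = C1 + sqrt(2)*c^4/4 + 2*c^3/3 - 3*c*asin(3*c) - c - sqrt(1 - 9*c^2)


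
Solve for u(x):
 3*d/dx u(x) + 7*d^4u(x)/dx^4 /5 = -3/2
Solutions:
 u(x) = C1 + C4*exp(-15^(1/3)*7^(2/3)*x/7) - x/2 + (C2*sin(3^(5/6)*5^(1/3)*7^(2/3)*x/14) + C3*cos(3^(5/6)*5^(1/3)*7^(2/3)*x/14))*exp(15^(1/3)*7^(2/3)*x/14)


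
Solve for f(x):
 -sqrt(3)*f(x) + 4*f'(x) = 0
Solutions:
 f(x) = C1*exp(sqrt(3)*x/4)


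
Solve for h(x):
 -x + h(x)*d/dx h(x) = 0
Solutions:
 h(x) = -sqrt(C1 + x^2)
 h(x) = sqrt(C1 + x^2)


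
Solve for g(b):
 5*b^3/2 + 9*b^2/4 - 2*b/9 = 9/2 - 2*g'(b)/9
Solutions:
 g(b) = C1 - 45*b^4/16 - 27*b^3/8 + b^2/2 + 81*b/4


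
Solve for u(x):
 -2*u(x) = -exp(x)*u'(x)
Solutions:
 u(x) = C1*exp(-2*exp(-x))


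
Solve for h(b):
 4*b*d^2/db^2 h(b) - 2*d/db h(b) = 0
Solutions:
 h(b) = C1 + C2*b^(3/2)


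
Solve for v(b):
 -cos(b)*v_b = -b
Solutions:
 v(b) = C1 + Integral(b/cos(b), b)


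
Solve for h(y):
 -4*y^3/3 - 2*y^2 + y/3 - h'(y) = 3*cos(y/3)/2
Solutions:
 h(y) = C1 - y^4/3 - 2*y^3/3 + y^2/6 - 9*sin(y/3)/2


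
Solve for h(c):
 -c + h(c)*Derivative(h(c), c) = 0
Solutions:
 h(c) = -sqrt(C1 + c^2)
 h(c) = sqrt(C1 + c^2)


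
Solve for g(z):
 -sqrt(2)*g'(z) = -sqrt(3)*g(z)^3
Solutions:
 g(z) = -sqrt(-1/(C1 + sqrt(6)*z))
 g(z) = sqrt(-1/(C1 + sqrt(6)*z))


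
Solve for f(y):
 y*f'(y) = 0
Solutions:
 f(y) = C1


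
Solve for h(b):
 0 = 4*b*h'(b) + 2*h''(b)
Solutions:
 h(b) = C1 + C2*erf(b)


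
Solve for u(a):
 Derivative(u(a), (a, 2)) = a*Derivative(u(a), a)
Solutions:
 u(a) = C1 + C2*erfi(sqrt(2)*a/2)


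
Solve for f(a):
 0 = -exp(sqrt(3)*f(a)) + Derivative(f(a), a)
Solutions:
 f(a) = sqrt(3)*(2*log(-1/(C1 + a)) - log(3))/6


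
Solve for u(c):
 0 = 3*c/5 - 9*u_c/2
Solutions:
 u(c) = C1 + c^2/15


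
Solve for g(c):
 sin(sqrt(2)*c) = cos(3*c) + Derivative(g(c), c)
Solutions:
 g(c) = C1 - sin(3*c)/3 - sqrt(2)*cos(sqrt(2)*c)/2


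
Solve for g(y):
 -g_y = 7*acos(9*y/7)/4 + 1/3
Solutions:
 g(y) = C1 - 7*y*acos(9*y/7)/4 - y/3 + 7*sqrt(49 - 81*y^2)/36


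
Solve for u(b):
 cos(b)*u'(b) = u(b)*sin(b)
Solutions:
 u(b) = C1/cos(b)


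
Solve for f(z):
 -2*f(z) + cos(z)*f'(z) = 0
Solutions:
 f(z) = C1*(sin(z) + 1)/(sin(z) - 1)


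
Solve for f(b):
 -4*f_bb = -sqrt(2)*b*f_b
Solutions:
 f(b) = C1 + C2*erfi(2^(3/4)*b/4)


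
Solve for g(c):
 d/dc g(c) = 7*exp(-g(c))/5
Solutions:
 g(c) = log(C1 + 7*c/5)


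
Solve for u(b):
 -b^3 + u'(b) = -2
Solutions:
 u(b) = C1 + b^4/4 - 2*b


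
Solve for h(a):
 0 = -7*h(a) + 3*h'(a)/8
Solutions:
 h(a) = C1*exp(56*a/3)


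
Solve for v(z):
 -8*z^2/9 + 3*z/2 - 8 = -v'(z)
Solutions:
 v(z) = C1 + 8*z^3/27 - 3*z^2/4 + 8*z


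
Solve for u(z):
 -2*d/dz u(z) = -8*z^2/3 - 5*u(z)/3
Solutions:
 u(z) = C1*exp(5*z/6) - 8*z^2/5 - 96*z/25 - 576/125


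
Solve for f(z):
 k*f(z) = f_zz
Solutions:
 f(z) = C1*exp(-sqrt(k)*z) + C2*exp(sqrt(k)*z)


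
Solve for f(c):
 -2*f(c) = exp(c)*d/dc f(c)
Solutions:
 f(c) = C1*exp(2*exp(-c))


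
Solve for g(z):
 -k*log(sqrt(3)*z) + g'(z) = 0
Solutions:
 g(z) = C1 + k*z*log(z) - k*z + k*z*log(3)/2


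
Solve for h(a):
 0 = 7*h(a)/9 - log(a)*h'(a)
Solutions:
 h(a) = C1*exp(7*li(a)/9)


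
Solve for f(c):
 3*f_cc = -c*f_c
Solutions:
 f(c) = C1 + C2*erf(sqrt(6)*c/6)


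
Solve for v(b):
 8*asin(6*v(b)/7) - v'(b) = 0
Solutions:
 Integral(1/asin(6*_y/7), (_y, v(b))) = C1 + 8*b


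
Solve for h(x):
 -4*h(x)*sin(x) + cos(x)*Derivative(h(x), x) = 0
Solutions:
 h(x) = C1/cos(x)^4


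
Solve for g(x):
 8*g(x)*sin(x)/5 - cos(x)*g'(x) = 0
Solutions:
 g(x) = C1/cos(x)^(8/5)


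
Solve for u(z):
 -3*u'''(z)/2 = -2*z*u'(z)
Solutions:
 u(z) = C1 + Integral(C2*airyai(6^(2/3)*z/3) + C3*airybi(6^(2/3)*z/3), z)


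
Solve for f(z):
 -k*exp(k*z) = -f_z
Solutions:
 f(z) = C1 + exp(k*z)


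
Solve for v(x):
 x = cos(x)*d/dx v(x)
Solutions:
 v(x) = C1 + Integral(x/cos(x), x)


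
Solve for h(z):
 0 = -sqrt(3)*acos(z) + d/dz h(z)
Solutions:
 h(z) = C1 + sqrt(3)*(z*acos(z) - sqrt(1 - z^2))


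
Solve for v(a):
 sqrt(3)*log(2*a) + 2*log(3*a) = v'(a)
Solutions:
 v(a) = C1 + sqrt(3)*a*log(a) + 2*a*log(a) - 2*a - sqrt(3)*a + a*log(9*2^(sqrt(3)))


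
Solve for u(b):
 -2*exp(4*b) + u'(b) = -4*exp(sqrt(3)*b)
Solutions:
 u(b) = C1 + exp(4*b)/2 - 4*sqrt(3)*exp(sqrt(3)*b)/3


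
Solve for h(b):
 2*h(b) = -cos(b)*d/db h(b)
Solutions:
 h(b) = C1*(sin(b) - 1)/(sin(b) + 1)


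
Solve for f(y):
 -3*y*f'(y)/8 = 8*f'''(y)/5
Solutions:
 f(y) = C1 + Integral(C2*airyai(-15^(1/3)*y/4) + C3*airybi(-15^(1/3)*y/4), y)


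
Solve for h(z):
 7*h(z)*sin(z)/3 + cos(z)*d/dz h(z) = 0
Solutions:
 h(z) = C1*cos(z)^(7/3)


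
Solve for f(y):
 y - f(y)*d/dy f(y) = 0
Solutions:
 f(y) = -sqrt(C1 + y^2)
 f(y) = sqrt(C1 + y^2)


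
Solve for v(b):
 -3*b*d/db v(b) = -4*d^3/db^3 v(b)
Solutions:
 v(b) = C1 + Integral(C2*airyai(6^(1/3)*b/2) + C3*airybi(6^(1/3)*b/2), b)


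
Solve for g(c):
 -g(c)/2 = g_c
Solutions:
 g(c) = C1*exp(-c/2)


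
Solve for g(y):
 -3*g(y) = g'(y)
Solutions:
 g(y) = C1*exp(-3*y)


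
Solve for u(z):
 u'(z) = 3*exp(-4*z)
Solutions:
 u(z) = C1 - 3*exp(-4*z)/4


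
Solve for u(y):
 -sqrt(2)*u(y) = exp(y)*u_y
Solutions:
 u(y) = C1*exp(sqrt(2)*exp(-y))


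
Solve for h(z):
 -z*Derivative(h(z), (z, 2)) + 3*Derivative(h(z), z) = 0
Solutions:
 h(z) = C1 + C2*z^4


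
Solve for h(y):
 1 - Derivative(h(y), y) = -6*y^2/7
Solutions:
 h(y) = C1 + 2*y^3/7 + y


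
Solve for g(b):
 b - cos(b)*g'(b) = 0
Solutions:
 g(b) = C1 + Integral(b/cos(b), b)


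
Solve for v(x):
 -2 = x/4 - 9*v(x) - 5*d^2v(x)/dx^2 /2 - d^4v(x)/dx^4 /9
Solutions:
 v(x) = C1*sin(3*sqrt(2)*x/2) + C2*sin(3*sqrt(2)*x) + C3*cos(3*sqrt(2)*x/2) + C4*cos(3*sqrt(2)*x) + x/36 + 2/9


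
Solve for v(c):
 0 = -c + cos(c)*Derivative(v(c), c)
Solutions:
 v(c) = C1 + Integral(c/cos(c), c)


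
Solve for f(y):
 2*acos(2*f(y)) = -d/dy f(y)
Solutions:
 Integral(1/acos(2*_y), (_y, f(y))) = C1 - 2*y


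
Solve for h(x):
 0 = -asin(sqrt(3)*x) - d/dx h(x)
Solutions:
 h(x) = C1 - x*asin(sqrt(3)*x) - sqrt(3)*sqrt(1 - 3*x^2)/3


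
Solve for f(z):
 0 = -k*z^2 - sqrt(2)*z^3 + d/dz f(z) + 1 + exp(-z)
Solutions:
 f(z) = C1 + k*z^3/3 + sqrt(2)*z^4/4 - z + exp(-z)


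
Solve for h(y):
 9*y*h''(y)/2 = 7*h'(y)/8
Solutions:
 h(y) = C1 + C2*y^(43/36)


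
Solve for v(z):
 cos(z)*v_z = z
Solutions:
 v(z) = C1 + Integral(z/cos(z), z)


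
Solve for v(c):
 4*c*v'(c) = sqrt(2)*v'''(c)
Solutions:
 v(c) = C1 + Integral(C2*airyai(sqrt(2)*c) + C3*airybi(sqrt(2)*c), c)


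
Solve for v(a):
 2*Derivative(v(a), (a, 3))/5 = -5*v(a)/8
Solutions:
 v(a) = C3*exp(-10^(2/3)*a/4) + (C1*sin(10^(2/3)*sqrt(3)*a/8) + C2*cos(10^(2/3)*sqrt(3)*a/8))*exp(10^(2/3)*a/8)


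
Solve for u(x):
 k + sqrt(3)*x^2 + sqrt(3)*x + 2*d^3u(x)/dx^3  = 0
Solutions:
 u(x) = C1 + C2*x + C3*x^2 - k*x^3/12 - sqrt(3)*x^5/120 - sqrt(3)*x^4/48


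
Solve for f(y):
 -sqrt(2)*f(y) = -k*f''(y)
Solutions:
 f(y) = C1*exp(-2^(1/4)*y*sqrt(1/k)) + C2*exp(2^(1/4)*y*sqrt(1/k))


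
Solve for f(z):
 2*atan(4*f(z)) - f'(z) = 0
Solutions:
 Integral(1/atan(4*_y), (_y, f(z))) = C1 + 2*z


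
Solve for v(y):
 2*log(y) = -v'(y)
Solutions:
 v(y) = C1 - 2*y*log(y) + 2*y


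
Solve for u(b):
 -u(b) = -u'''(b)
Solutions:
 u(b) = C3*exp(b) + (C1*sin(sqrt(3)*b/2) + C2*cos(sqrt(3)*b/2))*exp(-b/2)


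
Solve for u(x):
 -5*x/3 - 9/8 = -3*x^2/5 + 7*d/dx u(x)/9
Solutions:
 u(x) = C1 + 9*x^3/35 - 15*x^2/14 - 81*x/56


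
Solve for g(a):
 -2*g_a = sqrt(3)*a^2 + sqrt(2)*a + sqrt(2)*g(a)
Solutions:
 g(a) = C1*exp(-sqrt(2)*a/2) - sqrt(6)*a^2/2 - a + 2*sqrt(3)*a - 2*sqrt(6) + sqrt(2)


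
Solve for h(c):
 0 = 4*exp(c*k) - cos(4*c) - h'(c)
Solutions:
 h(c) = C1 - sin(4*c)/4 + 4*exp(c*k)/k


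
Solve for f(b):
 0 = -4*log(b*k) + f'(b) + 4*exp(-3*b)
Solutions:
 f(b) = C1 + 4*b*log(b*k) - 4*b + 4*exp(-3*b)/3


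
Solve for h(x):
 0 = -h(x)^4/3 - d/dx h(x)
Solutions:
 h(x) = (-1 - sqrt(3)*I)*(1/(C1 + x))^(1/3)/2
 h(x) = (-1 + sqrt(3)*I)*(1/(C1 + x))^(1/3)/2
 h(x) = (1/(C1 + x))^(1/3)


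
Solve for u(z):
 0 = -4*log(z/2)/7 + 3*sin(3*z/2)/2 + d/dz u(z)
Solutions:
 u(z) = C1 + 4*z*log(z)/7 - 4*z/7 - 4*z*log(2)/7 + cos(3*z/2)


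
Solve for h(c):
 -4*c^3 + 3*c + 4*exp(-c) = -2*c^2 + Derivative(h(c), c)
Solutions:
 h(c) = C1 - c^4 + 2*c^3/3 + 3*c^2/2 - 4*exp(-c)


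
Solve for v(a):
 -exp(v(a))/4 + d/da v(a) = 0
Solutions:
 v(a) = log(-1/(C1 + a)) + 2*log(2)


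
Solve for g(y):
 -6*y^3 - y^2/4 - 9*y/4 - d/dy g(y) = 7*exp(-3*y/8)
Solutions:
 g(y) = C1 - 3*y^4/2 - y^3/12 - 9*y^2/8 + 56*exp(-3*y/8)/3


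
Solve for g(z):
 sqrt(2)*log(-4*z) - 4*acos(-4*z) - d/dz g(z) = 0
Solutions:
 g(z) = C1 + sqrt(2)*z*(log(-z) - 1) - 4*z*acos(-4*z) + 2*sqrt(2)*z*log(2) - sqrt(1 - 16*z^2)


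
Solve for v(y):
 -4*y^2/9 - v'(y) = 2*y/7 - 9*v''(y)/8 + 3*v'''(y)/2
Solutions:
 v(y) = C1 - 4*y^3/27 - 9*y^2/14 - 19*y/168 + (C2*sin(sqrt(303)*y/24) + C3*cos(sqrt(303)*y/24))*exp(3*y/8)


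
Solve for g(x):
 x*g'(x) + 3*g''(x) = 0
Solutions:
 g(x) = C1 + C2*erf(sqrt(6)*x/6)


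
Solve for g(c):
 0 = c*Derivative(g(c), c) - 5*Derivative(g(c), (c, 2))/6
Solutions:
 g(c) = C1 + C2*erfi(sqrt(15)*c/5)


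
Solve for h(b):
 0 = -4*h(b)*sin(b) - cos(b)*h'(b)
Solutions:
 h(b) = C1*cos(b)^4


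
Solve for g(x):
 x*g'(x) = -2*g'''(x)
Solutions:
 g(x) = C1 + Integral(C2*airyai(-2^(2/3)*x/2) + C3*airybi(-2^(2/3)*x/2), x)


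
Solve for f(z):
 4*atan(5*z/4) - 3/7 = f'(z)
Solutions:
 f(z) = C1 + 4*z*atan(5*z/4) - 3*z/7 - 8*log(25*z^2 + 16)/5


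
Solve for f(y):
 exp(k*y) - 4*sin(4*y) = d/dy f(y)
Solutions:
 f(y) = C1 + cos(4*y) + exp(k*y)/k


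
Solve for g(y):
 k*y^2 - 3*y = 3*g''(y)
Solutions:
 g(y) = C1 + C2*y + k*y^4/36 - y^3/6


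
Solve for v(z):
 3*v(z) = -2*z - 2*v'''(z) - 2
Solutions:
 v(z) = C3*exp(-2^(2/3)*3^(1/3)*z/2) - 2*z/3 + (C1*sin(2^(2/3)*3^(5/6)*z/4) + C2*cos(2^(2/3)*3^(5/6)*z/4))*exp(2^(2/3)*3^(1/3)*z/4) - 2/3


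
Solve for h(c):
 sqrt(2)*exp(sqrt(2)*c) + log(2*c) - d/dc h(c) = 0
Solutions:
 h(c) = C1 + c*log(c) + c*(-1 + log(2)) + exp(sqrt(2)*c)


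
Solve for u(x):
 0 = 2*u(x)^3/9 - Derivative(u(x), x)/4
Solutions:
 u(x) = -3*sqrt(2)*sqrt(-1/(C1 + 8*x))/2
 u(x) = 3*sqrt(2)*sqrt(-1/(C1 + 8*x))/2


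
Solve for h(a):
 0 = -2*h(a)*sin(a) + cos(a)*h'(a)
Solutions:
 h(a) = C1/cos(a)^2


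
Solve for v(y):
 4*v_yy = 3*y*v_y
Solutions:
 v(y) = C1 + C2*erfi(sqrt(6)*y/4)


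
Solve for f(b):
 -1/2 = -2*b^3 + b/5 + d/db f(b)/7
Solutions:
 f(b) = C1 + 7*b^4/2 - 7*b^2/10 - 7*b/2


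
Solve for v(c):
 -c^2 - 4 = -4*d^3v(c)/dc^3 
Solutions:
 v(c) = C1 + C2*c + C3*c^2 + c^5/240 + c^3/6


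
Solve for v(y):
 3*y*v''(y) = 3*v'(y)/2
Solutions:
 v(y) = C1 + C2*y^(3/2)


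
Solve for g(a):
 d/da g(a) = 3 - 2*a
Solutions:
 g(a) = C1 - a^2 + 3*a


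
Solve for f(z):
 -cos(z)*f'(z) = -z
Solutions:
 f(z) = C1 + Integral(z/cos(z), z)


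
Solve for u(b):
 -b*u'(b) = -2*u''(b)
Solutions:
 u(b) = C1 + C2*erfi(b/2)


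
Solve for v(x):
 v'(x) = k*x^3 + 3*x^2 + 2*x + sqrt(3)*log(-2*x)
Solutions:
 v(x) = C1 + k*x^4/4 + x^3 + x^2 + sqrt(3)*x*log(-x) + sqrt(3)*x*(-1 + log(2))


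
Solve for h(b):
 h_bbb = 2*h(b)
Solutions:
 h(b) = C3*exp(2^(1/3)*b) + (C1*sin(2^(1/3)*sqrt(3)*b/2) + C2*cos(2^(1/3)*sqrt(3)*b/2))*exp(-2^(1/3)*b/2)


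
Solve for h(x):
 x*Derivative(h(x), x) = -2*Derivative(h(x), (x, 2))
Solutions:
 h(x) = C1 + C2*erf(x/2)


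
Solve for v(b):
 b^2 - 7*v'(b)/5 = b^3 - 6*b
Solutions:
 v(b) = C1 - 5*b^4/28 + 5*b^3/21 + 15*b^2/7


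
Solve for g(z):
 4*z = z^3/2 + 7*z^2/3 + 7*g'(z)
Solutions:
 g(z) = C1 - z^4/56 - z^3/9 + 2*z^2/7


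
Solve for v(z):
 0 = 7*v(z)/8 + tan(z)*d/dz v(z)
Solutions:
 v(z) = C1/sin(z)^(7/8)


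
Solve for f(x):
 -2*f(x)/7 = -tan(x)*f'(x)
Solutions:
 f(x) = C1*sin(x)^(2/7)


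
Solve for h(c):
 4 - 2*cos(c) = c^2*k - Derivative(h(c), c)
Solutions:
 h(c) = C1 + c^3*k/3 - 4*c + 2*sin(c)


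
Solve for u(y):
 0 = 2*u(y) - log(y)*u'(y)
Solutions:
 u(y) = C1*exp(2*li(y))


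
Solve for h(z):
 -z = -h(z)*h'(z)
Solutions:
 h(z) = -sqrt(C1 + z^2)
 h(z) = sqrt(C1 + z^2)


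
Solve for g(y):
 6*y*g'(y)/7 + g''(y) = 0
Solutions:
 g(y) = C1 + C2*erf(sqrt(21)*y/7)


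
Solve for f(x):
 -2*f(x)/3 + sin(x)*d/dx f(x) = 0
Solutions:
 f(x) = C1*(cos(x) - 1)^(1/3)/(cos(x) + 1)^(1/3)


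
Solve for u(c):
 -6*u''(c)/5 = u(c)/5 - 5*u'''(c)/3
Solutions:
 u(c) = C1*exp(c*(-2^(2/3)*3^(1/3)*(25*sqrt(913) + 769)^(1/3) - 24*2^(1/3)*3^(2/3)/(25*sqrt(913) + 769)^(1/3) + 24)/100)*sin(2^(1/3)*3^(1/6)*c*(-2^(1/3)*3^(2/3)*(25*sqrt(913) + 769)^(1/3) + 72/(25*sqrt(913) + 769)^(1/3))/100) + C2*exp(c*(-2^(2/3)*3^(1/3)*(25*sqrt(913) + 769)^(1/3) - 24*2^(1/3)*3^(2/3)/(25*sqrt(913) + 769)^(1/3) + 24)/100)*cos(2^(1/3)*3^(1/6)*c*(-2^(1/3)*3^(2/3)*(25*sqrt(913) + 769)^(1/3) + 72/(25*sqrt(913) + 769)^(1/3))/100) + C3*exp(c*(24*2^(1/3)*3^(2/3)/(25*sqrt(913) + 769)^(1/3) + 12 + 2^(2/3)*3^(1/3)*(25*sqrt(913) + 769)^(1/3))/50)


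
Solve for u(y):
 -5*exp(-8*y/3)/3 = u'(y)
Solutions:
 u(y) = C1 + 5*exp(-8*y/3)/8


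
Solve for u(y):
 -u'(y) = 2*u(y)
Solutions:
 u(y) = C1*exp(-2*y)


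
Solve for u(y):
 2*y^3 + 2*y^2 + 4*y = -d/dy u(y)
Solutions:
 u(y) = C1 - y^4/2 - 2*y^3/3 - 2*y^2


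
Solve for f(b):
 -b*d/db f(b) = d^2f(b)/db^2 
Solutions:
 f(b) = C1 + C2*erf(sqrt(2)*b/2)


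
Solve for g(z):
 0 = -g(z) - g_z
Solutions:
 g(z) = C1*exp(-z)


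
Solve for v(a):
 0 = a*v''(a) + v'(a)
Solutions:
 v(a) = C1 + C2*log(a)


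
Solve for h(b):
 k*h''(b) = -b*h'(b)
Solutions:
 h(b) = C1 + C2*sqrt(k)*erf(sqrt(2)*b*sqrt(1/k)/2)


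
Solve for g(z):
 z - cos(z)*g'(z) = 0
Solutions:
 g(z) = C1 + Integral(z/cos(z), z)


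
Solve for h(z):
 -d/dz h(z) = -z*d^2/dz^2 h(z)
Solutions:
 h(z) = C1 + C2*z^2


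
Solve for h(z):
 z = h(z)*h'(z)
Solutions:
 h(z) = -sqrt(C1 + z^2)
 h(z) = sqrt(C1 + z^2)


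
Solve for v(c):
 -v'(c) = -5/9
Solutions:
 v(c) = C1 + 5*c/9


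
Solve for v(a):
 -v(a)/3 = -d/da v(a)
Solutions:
 v(a) = C1*exp(a/3)


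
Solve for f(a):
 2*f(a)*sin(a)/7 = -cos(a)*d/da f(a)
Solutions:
 f(a) = C1*cos(a)^(2/7)


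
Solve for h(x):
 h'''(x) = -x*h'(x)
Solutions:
 h(x) = C1 + Integral(C2*airyai(-x) + C3*airybi(-x), x)


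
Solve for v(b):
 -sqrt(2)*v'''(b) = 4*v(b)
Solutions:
 v(b) = C3*exp(-sqrt(2)*b) + (C1*sin(sqrt(6)*b/2) + C2*cos(sqrt(6)*b/2))*exp(sqrt(2)*b/2)


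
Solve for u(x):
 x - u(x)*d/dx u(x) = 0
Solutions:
 u(x) = -sqrt(C1 + x^2)
 u(x) = sqrt(C1 + x^2)


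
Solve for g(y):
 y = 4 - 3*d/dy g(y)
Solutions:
 g(y) = C1 - y^2/6 + 4*y/3


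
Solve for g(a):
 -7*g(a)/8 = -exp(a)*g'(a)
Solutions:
 g(a) = C1*exp(-7*exp(-a)/8)


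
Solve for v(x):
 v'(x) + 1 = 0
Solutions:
 v(x) = C1 - x


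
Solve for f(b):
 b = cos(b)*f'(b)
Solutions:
 f(b) = C1 + Integral(b/cos(b), b)


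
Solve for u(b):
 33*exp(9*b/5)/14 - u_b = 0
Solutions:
 u(b) = C1 + 55*exp(9*b/5)/42


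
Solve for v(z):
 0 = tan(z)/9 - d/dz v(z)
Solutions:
 v(z) = C1 - log(cos(z))/9


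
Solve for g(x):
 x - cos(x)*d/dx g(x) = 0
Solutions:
 g(x) = C1 + Integral(x/cos(x), x)


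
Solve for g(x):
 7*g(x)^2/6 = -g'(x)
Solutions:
 g(x) = 6/(C1 + 7*x)


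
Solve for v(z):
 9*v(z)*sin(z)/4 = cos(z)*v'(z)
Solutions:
 v(z) = C1/cos(z)^(9/4)


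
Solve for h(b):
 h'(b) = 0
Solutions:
 h(b) = C1


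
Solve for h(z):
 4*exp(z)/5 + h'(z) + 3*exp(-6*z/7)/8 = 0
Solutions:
 h(z) = C1 - 4*exp(z)/5 + 7*exp(-6*z/7)/16


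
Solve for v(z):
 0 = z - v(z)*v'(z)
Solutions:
 v(z) = -sqrt(C1 + z^2)
 v(z) = sqrt(C1 + z^2)


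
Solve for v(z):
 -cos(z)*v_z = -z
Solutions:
 v(z) = C1 + Integral(z/cos(z), z)


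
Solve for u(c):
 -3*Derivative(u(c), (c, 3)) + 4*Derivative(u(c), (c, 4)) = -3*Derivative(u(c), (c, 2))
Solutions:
 u(c) = C1 + C2*c + (C3*sin(sqrt(39)*c/8) + C4*cos(sqrt(39)*c/8))*exp(3*c/8)


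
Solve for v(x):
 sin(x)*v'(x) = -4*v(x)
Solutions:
 v(x) = C1*(cos(x)^2 + 2*cos(x) + 1)/(cos(x)^2 - 2*cos(x) + 1)


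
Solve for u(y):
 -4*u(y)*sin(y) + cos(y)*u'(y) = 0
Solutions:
 u(y) = C1/cos(y)^4


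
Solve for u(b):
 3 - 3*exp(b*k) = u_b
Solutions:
 u(b) = C1 + 3*b - 3*exp(b*k)/k


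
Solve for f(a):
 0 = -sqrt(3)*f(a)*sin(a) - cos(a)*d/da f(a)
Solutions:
 f(a) = C1*cos(a)^(sqrt(3))


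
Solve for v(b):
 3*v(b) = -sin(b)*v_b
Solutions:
 v(b) = C1*(cos(b) + 1)^(3/2)/(cos(b) - 1)^(3/2)


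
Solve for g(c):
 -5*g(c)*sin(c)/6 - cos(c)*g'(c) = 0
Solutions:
 g(c) = C1*cos(c)^(5/6)


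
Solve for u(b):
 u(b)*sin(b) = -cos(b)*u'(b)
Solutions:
 u(b) = C1*cos(b)


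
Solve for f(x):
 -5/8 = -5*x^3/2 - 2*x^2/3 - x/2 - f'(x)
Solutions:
 f(x) = C1 - 5*x^4/8 - 2*x^3/9 - x^2/4 + 5*x/8


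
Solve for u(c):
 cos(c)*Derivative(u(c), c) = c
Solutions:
 u(c) = C1 + Integral(c/cos(c), c)


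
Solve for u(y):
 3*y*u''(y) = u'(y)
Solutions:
 u(y) = C1 + C2*y^(4/3)


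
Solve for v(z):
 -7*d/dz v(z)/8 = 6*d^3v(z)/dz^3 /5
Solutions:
 v(z) = C1 + C2*sin(sqrt(105)*z/12) + C3*cos(sqrt(105)*z/12)


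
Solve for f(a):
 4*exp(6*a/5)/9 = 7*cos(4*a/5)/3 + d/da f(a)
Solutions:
 f(a) = C1 + 10*exp(6*a/5)/27 - 35*sin(4*a/5)/12


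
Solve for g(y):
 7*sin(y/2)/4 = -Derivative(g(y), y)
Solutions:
 g(y) = C1 + 7*cos(y/2)/2


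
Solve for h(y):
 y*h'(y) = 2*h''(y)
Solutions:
 h(y) = C1 + C2*erfi(y/2)


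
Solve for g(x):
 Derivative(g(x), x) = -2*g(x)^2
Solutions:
 g(x) = 1/(C1 + 2*x)


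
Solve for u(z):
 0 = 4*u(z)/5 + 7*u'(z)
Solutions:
 u(z) = C1*exp(-4*z/35)


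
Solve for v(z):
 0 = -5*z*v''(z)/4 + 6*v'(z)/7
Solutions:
 v(z) = C1 + C2*z^(59/35)


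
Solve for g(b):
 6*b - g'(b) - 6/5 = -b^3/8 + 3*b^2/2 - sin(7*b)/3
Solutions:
 g(b) = C1 + b^4/32 - b^3/2 + 3*b^2 - 6*b/5 - cos(7*b)/21


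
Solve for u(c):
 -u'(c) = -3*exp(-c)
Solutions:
 u(c) = C1 - 3*exp(-c)


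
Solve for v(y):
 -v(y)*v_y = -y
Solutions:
 v(y) = -sqrt(C1 + y^2)
 v(y) = sqrt(C1 + y^2)


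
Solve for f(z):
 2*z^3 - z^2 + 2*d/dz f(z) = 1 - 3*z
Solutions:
 f(z) = C1 - z^4/4 + z^3/6 - 3*z^2/4 + z/2


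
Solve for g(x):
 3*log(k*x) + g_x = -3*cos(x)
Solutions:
 g(x) = C1 - 3*x*log(k*x) + 3*x - 3*sin(x)


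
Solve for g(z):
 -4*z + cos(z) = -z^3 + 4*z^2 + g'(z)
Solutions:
 g(z) = C1 + z^4/4 - 4*z^3/3 - 2*z^2 + sin(z)


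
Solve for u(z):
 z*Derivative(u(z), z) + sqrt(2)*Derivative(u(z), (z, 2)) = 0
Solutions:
 u(z) = C1 + C2*erf(2^(1/4)*z/2)


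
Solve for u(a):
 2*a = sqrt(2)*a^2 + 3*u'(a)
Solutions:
 u(a) = C1 - sqrt(2)*a^3/9 + a^2/3


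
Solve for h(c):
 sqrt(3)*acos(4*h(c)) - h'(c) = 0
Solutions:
 Integral(1/acos(4*_y), (_y, h(c))) = C1 + sqrt(3)*c


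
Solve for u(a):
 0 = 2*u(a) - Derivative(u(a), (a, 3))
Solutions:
 u(a) = C3*exp(2^(1/3)*a) + (C1*sin(2^(1/3)*sqrt(3)*a/2) + C2*cos(2^(1/3)*sqrt(3)*a/2))*exp(-2^(1/3)*a/2)


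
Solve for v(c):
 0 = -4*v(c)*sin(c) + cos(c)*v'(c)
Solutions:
 v(c) = C1/cos(c)^4


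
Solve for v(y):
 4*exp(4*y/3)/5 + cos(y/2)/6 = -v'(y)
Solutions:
 v(y) = C1 - 3*exp(4*y/3)/5 - sin(y/2)/3


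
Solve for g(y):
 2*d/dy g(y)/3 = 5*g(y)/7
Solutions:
 g(y) = C1*exp(15*y/14)


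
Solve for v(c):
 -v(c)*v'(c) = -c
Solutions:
 v(c) = -sqrt(C1 + c^2)
 v(c) = sqrt(C1 + c^2)


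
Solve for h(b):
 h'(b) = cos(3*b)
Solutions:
 h(b) = C1 + sin(3*b)/3


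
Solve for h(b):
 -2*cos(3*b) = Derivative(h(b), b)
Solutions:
 h(b) = C1 - 2*sin(3*b)/3


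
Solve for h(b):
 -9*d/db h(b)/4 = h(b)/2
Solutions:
 h(b) = C1*exp(-2*b/9)


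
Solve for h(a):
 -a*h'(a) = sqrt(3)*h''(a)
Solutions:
 h(a) = C1 + C2*erf(sqrt(2)*3^(3/4)*a/6)


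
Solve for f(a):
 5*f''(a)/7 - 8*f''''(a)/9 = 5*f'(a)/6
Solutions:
 f(a) = C1 + C2*exp(210^(1/3)*a*(210^(1/3)/(sqrt(2191) + 49)^(1/3) + (sqrt(2191) + 49)^(1/3))/56)*sin(3^(1/6)*70^(1/3)*a*(-3^(2/3)*(sqrt(2191) + 49)^(1/3) + 3*70^(1/3)/(sqrt(2191) + 49)^(1/3))/56) + C3*exp(210^(1/3)*a*(210^(1/3)/(sqrt(2191) + 49)^(1/3) + (sqrt(2191) + 49)^(1/3))/56)*cos(3^(1/6)*70^(1/3)*a*(-3^(2/3)*(sqrt(2191) + 49)^(1/3) + 3*70^(1/3)/(sqrt(2191) + 49)^(1/3))/56) + C4*exp(-210^(1/3)*a*(210^(1/3)/(sqrt(2191) + 49)^(1/3) + (sqrt(2191) + 49)^(1/3))/28)


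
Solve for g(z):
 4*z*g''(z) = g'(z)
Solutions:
 g(z) = C1 + C2*z^(5/4)


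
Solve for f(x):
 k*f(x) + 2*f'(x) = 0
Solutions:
 f(x) = C1*exp(-k*x/2)


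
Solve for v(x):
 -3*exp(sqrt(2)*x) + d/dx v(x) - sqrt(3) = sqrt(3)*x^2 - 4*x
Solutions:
 v(x) = C1 + sqrt(3)*x^3/3 - 2*x^2 + sqrt(3)*x + 3*sqrt(2)*exp(sqrt(2)*x)/2


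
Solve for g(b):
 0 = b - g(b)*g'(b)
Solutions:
 g(b) = -sqrt(C1 + b^2)
 g(b) = sqrt(C1 + b^2)


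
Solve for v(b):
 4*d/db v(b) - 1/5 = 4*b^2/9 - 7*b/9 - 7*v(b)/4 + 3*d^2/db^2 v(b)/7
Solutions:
 v(b) = C1*exp(7*b*(4 - sqrt(19))/6) + C2*exp(7*b*(4 + sqrt(19))/6) + 16*b^2/63 - 236*b/147 + 20108/5145


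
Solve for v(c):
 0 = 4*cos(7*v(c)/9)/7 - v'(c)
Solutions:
 -4*c/7 - 9*log(sin(7*v(c)/9) - 1)/14 + 9*log(sin(7*v(c)/9) + 1)/14 = C1


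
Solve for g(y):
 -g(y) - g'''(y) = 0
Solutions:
 g(y) = C3*exp(-y) + (C1*sin(sqrt(3)*y/2) + C2*cos(sqrt(3)*y/2))*exp(y/2)


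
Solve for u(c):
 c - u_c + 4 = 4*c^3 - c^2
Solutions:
 u(c) = C1 - c^4 + c^3/3 + c^2/2 + 4*c


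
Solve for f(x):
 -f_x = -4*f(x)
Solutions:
 f(x) = C1*exp(4*x)


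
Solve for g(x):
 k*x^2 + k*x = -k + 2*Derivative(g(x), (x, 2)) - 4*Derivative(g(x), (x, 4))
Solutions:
 g(x) = C1 + C2*x + C3*exp(-sqrt(2)*x/2) + C4*exp(sqrt(2)*x/2) + k*x^4/24 + k*x^3/12 + 5*k*x^2/4


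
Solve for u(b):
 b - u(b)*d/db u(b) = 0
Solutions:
 u(b) = -sqrt(C1 + b^2)
 u(b) = sqrt(C1 + b^2)


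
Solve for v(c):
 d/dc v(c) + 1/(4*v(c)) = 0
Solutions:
 v(c) = -sqrt(C1 - 2*c)/2
 v(c) = sqrt(C1 - 2*c)/2


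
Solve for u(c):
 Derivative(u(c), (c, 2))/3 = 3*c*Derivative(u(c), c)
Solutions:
 u(c) = C1 + C2*erfi(3*sqrt(2)*c/2)


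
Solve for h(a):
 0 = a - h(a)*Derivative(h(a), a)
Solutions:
 h(a) = -sqrt(C1 + a^2)
 h(a) = sqrt(C1 + a^2)


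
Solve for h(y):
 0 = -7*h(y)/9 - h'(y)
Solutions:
 h(y) = C1*exp(-7*y/9)


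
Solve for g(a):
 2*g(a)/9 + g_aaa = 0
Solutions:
 g(a) = C3*exp(-6^(1/3)*a/3) + (C1*sin(2^(1/3)*3^(5/6)*a/6) + C2*cos(2^(1/3)*3^(5/6)*a/6))*exp(6^(1/3)*a/6)


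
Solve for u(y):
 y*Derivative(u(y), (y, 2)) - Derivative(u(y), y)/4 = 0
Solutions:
 u(y) = C1 + C2*y^(5/4)


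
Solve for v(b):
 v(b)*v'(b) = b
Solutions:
 v(b) = -sqrt(C1 + b^2)
 v(b) = sqrt(C1 + b^2)


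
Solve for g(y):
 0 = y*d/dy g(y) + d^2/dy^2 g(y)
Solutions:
 g(y) = C1 + C2*erf(sqrt(2)*y/2)


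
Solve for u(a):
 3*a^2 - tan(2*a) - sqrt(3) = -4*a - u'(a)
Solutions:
 u(a) = C1 - a^3 - 2*a^2 + sqrt(3)*a - log(cos(2*a))/2


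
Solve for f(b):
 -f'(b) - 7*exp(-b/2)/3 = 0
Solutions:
 f(b) = C1 + 14*exp(-b/2)/3


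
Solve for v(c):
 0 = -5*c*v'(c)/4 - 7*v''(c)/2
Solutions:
 v(c) = C1 + C2*erf(sqrt(35)*c/14)


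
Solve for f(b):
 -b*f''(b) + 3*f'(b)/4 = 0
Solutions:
 f(b) = C1 + C2*b^(7/4)


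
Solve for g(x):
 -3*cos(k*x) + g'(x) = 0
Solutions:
 g(x) = C1 + 3*sin(k*x)/k


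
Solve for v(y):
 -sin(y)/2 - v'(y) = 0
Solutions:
 v(y) = C1 + cos(y)/2


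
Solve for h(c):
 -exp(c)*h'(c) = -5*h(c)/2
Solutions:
 h(c) = C1*exp(-5*exp(-c)/2)


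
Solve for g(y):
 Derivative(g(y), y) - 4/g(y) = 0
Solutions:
 g(y) = -sqrt(C1 + 8*y)
 g(y) = sqrt(C1 + 8*y)


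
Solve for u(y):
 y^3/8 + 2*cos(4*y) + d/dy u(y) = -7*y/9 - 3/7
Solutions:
 u(y) = C1 - y^4/32 - 7*y^2/18 - 3*y/7 - sin(4*y)/2


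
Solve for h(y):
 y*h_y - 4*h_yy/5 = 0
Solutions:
 h(y) = C1 + C2*erfi(sqrt(10)*y/4)


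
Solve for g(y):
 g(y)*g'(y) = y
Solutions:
 g(y) = -sqrt(C1 + y^2)
 g(y) = sqrt(C1 + y^2)


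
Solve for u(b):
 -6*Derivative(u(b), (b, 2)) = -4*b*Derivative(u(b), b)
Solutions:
 u(b) = C1 + C2*erfi(sqrt(3)*b/3)


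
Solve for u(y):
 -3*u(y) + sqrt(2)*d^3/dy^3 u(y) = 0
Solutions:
 u(y) = C3*exp(2^(5/6)*3^(1/3)*y/2) + (C1*sin(6^(5/6)*y/4) + C2*cos(6^(5/6)*y/4))*exp(-2^(5/6)*3^(1/3)*y/4)


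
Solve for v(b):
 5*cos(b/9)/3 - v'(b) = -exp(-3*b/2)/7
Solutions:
 v(b) = C1 + 15*sin(b/9) - 2*exp(-3*b/2)/21


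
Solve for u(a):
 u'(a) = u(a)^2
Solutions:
 u(a) = -1/(C1 + a)


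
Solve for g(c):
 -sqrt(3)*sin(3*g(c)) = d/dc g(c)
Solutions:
 g(c) = -acos((-C1 - exp(6*sqrt(3)*c))/(C1 - exp(6*sqrt(3)*c)))/3 + 2*pi/3
 g(c) = acos((-C1 - exp(6*sqrt(3)*c))/(C1 - exp(6*sqrt(3)*c)))/3


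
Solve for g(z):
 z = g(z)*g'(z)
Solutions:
 g(z) = -sqrt(C1 + z^2)
 g(z) = sqrt(C1 + z^2)


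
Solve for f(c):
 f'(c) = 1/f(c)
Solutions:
 f(c) = -sqrt(C1 + 2*c)
 f(c) = sqrt(C1 + 2*c)


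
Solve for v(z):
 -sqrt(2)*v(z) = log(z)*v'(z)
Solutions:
 v(z) = C1*exp(-sqrt(2)*li(z))


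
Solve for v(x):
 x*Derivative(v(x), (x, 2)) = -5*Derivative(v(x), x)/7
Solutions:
 v(x) = C1 + C2*x^(2/7)


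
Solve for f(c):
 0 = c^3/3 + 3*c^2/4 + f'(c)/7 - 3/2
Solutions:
 f(c) = C1 - 7*c^4/12 - 7*c^3/4 + 21*c/2


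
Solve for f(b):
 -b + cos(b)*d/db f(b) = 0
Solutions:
 f(b) = C1 + Integral(b/cos(b), b)


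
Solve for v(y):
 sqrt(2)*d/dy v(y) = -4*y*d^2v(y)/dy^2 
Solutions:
 v(y) = C1 + C2*y^(1 - sqrt(2)/4)


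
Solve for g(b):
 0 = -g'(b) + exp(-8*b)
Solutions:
 g(b) = C1 - exp(-8*b)/8


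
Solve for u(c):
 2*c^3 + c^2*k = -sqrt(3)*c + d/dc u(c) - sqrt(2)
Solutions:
 u(c) = C1 + c^4/2 + c^3*k/3 + sqrt(3)*c^2/2 + sqrt(2)*c


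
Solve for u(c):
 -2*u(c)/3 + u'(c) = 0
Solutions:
 u(c) = C1*exp(2*c/3)


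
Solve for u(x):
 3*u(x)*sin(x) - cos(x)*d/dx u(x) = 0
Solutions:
 u(x) = C1/cos(x)^3


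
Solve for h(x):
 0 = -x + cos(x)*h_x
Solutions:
 h(x) = C1 + Integral(x/cos(x), x)


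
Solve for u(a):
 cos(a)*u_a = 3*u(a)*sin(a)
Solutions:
 u(a) = C1/cos(a)^3


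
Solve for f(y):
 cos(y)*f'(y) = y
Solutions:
 f(y) = C1 + Integral(y/cos(y), y)


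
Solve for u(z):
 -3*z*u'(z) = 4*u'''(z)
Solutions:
 u(z) = C1 + Integral(C2*airyai(-6^(1/3)*z/2) + C3*airybi(-6^(1/3)*z/2), z)


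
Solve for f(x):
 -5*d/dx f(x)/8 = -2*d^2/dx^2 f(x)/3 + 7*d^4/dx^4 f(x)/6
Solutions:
 f(x) = C1 + C2*exp(21^(1/3)*x*(16*21^(1/3)/(sqrt(807009) + 945)^(1/3) + (sqrt(807009) + 945)^(1/3))/84)*sin(3^(1/6)*7^(1/3)*x*(-3^(2/3)*(sqrt(807009) + 945)^(1/3) + 48*7^(1/3)/(sqrt(807009) + 945)^(1/3))/84) + C3*exp(21^(1/3)*x*(16*21^(1/3)/(sqrt(807009) + 945)^(1/3) + (sqrt(807009) + 945)^(1/3))/84)*cos(3^(1/6)*7^(1/3)*x*(-3^(2/3)*(sqrt(807009) + 945)^(1/3) + 48*7^(1/3)/(sqrt(807009) + 945)^(1/3))/84) + C4*exp(-21^(1/3)*x*(16*21^(1/3)/(sqrt(807009) + 945)^(1/3) + (sqrt(807009) + 945)^(1/3))/42)
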